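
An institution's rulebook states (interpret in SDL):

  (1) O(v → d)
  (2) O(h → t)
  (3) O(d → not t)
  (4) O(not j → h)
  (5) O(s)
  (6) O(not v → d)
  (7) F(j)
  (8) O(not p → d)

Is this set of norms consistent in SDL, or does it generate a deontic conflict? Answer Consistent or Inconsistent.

Inconsistent

Premises 6 and 1 are O(not v → d) and O(v → d); every ideal world satisfies not v or v, so in either case d holds — hence O(d).
Premise 3 is O(d → not t); since O(d), deontic closure gives O(not t).
Premise 2 is O(h → t); contrapositively O(not t → not h). Since O(not t) holds, K gives O(not h).
Premise 4 is O(not j → h); contrapositively O(not h → j). Since O(not h) holds, K gives O(j).
Yet premise 7 is F(j), i.e. O(not j).
We now have both O(j) and O(not j) — j is simultaneously obligatory and forbidden, violating the D-axiom.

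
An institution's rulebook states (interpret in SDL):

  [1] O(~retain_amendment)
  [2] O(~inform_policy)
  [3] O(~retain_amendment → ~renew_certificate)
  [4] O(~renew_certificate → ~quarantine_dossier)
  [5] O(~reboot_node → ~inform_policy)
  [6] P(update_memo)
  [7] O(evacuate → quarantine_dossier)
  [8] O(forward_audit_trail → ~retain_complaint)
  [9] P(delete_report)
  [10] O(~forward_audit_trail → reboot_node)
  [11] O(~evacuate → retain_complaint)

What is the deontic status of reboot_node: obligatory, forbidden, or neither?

Obligatory

Premise 1 gives O(~retain_amendment).
With premise 3, O(~retain_amendment → ~renew_certificate), the K-axiom yields O(~renew_certificate).
With premise 4, O(~renew_certificate → ~quarantine_dossier), the K-axiom yields O(~quarantine_dossier).
The contrapositive of premise 7 (O(evacuate → quarantine_dossier)) is O(~quarantine_dossier → ~evacuate), and O(~quarantine_dossier) is already established, so O(~evacuate).
From O(~evacuate) and premise 11, O(~evacuate → retain_complaint), we obtain O(retain_complaint).
Premise 8 is O(forward_audit_trail → ~retain_complaint); contrapositively O(retain_complaint → ~forward_audit_trail). Since O(retain_complaint) holds, K gives O(~forward_audit_trail).
Applying K to premise 10 (O(~forward_audit_trail → reboot_node)) and O(~forward_audit_trail) yields O(reboot_node).
Premises 2, 5, 6, 9 do not contribute to this derivation.
Hence reboot_node is obligatory.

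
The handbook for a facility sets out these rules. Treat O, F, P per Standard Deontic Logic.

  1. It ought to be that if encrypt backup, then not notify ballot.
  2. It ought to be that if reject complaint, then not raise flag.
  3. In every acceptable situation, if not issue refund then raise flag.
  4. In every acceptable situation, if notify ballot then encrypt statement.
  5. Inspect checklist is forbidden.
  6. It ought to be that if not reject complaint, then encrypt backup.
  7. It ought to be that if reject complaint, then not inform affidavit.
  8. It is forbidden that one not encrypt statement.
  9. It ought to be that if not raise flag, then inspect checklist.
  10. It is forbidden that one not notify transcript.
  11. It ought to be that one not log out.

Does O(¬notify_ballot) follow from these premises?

Yes

Premise 5, F(inspect_checklist), is equivalent to O(¬inspect_checklist).
Premise 9 is O(¬raise_flag → inspect_checklist); contrapositively O(¬inspect_checklist → raise_flag). Since O(¬inspect_checklist) holds, K gives O(raise_flag).
Premise 2, O(reject_complaint → ¬raise_flag), contraposes to O(raise_flag → ¬reject_complaint); with O(raise_flag) we get O(¬reject_complaint).
With premise 6, O(¬reject_complaint → encrypt_backup), the K-axiom yields O(encrypt_backup).
With premise 1, O(encrypt_backup → ¬notify_ballot), the K-axiom yields O(¬notify_ballot).
Premises 3, 4, 7, 8, 10, 11 do not contribute to this derivation.
So O(¬notify_ballot) follows.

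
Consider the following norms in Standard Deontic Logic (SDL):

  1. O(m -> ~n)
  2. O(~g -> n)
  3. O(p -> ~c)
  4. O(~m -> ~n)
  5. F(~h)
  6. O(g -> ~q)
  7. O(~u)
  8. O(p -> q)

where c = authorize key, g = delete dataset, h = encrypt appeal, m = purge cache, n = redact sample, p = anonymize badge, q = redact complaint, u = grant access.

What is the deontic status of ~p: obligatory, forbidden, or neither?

Obligatory

Premises 4 and 1 are O(~m -> ~n) and O(m -> ~n); every ideal world satisfies ~m or m, so in either case ~n holds — hence O(~n).
The contrapositive of premise 2 (O(~g -> n)) is O(~n -> g), and O(~n) is already established, so O(g).
From O(g) and premise 6, O(g -> ~q), we obtain O(~q).
Premise 8, O(p -> q), contraposes to O(~q -> ~p); with O(~q) we get O(~p).
Premises 3, 5, 7 do not contribute to this derivation.
Hence ~p is obligatory.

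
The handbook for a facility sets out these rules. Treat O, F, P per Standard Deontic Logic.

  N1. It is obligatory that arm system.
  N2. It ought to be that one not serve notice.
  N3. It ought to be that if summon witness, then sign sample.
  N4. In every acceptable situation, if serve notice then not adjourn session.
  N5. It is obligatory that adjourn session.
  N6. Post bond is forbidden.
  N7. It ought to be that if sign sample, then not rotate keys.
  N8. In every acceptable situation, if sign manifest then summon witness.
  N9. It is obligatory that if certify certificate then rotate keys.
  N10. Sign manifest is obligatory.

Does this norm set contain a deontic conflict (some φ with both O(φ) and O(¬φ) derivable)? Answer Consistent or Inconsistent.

Consistent

Premise 4 is O(serve_notice → ¬adjourn_session), but O(serve_notice) is not derivable from the premises, so it does not yield O(¬adjourn_session).
So O(¬adjourn_session) is not derivable, and the apparent clash with O(adjourn_session) does not arise.
A world satisfying every obligation exists (e.g. adjourn_session=true, arm_system=true, certify_certificate=false, post_bond=false, rotate_keys=false, serve_notice=false, sign_manifest=true, sign_sample=true, summon_witness=true); no atom is both obligatory and forbidden, so the set is consistent.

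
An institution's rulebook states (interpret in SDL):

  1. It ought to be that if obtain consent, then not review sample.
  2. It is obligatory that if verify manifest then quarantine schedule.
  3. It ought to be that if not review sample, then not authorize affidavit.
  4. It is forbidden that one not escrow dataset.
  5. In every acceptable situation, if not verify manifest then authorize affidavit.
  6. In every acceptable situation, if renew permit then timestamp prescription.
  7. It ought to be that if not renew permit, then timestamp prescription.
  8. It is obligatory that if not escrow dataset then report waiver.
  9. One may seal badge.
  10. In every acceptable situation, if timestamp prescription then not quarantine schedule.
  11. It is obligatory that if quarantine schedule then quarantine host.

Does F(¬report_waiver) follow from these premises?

No

Premise 8 is O(¬escrow_dataset → report_waiver), but O(¬escrow_dataset) is not derivable from the premises, so it does not yield O(report_waiver).
No other premise forces O(report_waiver). An ideal world satisfying every premise can still have ¬report_waiver true, so F(¬report_waiver) is not derivable.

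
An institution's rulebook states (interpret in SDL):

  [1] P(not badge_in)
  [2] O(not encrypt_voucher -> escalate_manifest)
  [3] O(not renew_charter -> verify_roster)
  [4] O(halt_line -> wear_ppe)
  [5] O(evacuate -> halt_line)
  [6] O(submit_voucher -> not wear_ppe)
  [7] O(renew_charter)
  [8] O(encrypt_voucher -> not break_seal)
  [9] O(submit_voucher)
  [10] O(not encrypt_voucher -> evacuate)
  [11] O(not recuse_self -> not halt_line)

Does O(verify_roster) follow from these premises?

Premise 3 is O(not renew_charter -> verify_roster), but O(not renew_charter) is not derivable from the premises, so it does not yield O(verify_roster).
No other premise forces O(verify_roster). An ideal world satisfying every premise can still have verify_roster false, so O(verify_roster) is not derivable.

No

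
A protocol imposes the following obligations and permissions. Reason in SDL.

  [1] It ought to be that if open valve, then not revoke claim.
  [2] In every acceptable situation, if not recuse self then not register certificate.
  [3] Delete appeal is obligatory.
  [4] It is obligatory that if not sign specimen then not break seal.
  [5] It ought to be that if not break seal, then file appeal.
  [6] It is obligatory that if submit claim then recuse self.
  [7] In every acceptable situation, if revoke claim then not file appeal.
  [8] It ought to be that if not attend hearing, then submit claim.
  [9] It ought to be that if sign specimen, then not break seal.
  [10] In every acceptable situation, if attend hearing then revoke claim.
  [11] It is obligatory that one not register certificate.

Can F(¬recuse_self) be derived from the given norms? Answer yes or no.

Yes

Premises 4 and 9 are O(¬sign_specimen → ¬break_seal) and O(sign_specimen → ¬break_seal); every ideal world satisfies ¬sign_specimen or sign_specimen, so in either case ¬break_seal holds — hence O(¬break_seal).
Premise 5 is O(¬break_seal → file_appeal); since O(¬break_seal), deontic closure gives O(file_appeal).
Premise 7 is O(revoke_claim → ¬file_appeal); contrapositively O(file_appeal → ¬revoke_claim). Since O(file_appeal) holds, K gives O(¬revoke_claim).
The contrapositive of premise 10 (O(attend_hearing → revoke_claim)) is O(¬revoke_claim → ¬attend_hearing), and O(¬revoke_claim) is already established, so O(¬attend_hearing).
Applying K to premise 8 (O(¬attend_hearing → submit_claim)) and O(¬attend_hearing) yields O(submit_claim).
With premise 6, O(submit_claim → recuse_self), the K-axiom yields O(recuse_self).
Premises 1, 2, 3, 11 do not contribute to this derivation.
So O(recuse_self) holds, i.e. F(¬recuse_self). The claim follows.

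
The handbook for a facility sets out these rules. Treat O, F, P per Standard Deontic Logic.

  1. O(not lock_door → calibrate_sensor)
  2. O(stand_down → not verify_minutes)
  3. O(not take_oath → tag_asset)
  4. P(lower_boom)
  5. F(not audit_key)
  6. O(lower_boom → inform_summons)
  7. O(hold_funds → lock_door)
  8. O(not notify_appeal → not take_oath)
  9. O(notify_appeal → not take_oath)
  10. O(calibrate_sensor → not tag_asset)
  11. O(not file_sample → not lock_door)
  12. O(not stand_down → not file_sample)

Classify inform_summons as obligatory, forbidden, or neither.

Premise 6 is O(lower_boom → inform_summons), but O(lower_boom) is not derivable from the premises (the permission P(lower_boom) asserts only not O(not lower_boom), not O(lower_boom)), so it does not yield O(inform_summons).
No premise or chain of K-axiom applications forces O(inform_summons), and none forces O(not inform_summons). So inform_summons is neither obligatory nor forbidden under these norms.

Neither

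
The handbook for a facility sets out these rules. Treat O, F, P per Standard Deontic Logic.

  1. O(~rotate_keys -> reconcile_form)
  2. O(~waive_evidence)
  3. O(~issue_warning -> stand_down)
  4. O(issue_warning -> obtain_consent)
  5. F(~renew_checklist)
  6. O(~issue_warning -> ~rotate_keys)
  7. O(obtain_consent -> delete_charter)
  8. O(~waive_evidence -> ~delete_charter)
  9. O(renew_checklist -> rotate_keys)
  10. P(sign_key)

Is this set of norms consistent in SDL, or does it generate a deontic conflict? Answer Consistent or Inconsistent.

Inconsistent

F(~renew_checklist) at premise 5 means O(renew_checklist).
Premise 9 is O(renew_checklist -> rotate_keys); since O(renew_checklist), deontic closure gives O(rotate_keys).
The contrapositive of premise 6 (O(~issue_warning -> ~rotate_keys)) is O(rotate_keys -> issue_warning), and O(rotate_keys) is already established, so O(issue_warning).
Applying K to premise 4 (O(issue_warning -> obtain_consent)) and O(issue_warning) yields O(obtain_consent).
From O(obtain_consent) and premise 7, O(obtain_consent -> delete_charter), we obtain O(delete_charter).
Premise 8, O(~waive_evidence -> ~delete_charter), contraposes to O(delete_charter -> waive_evidence); with O(delete_charter) we get O(waive_evidence).
However, premise 2 gives O(~waive_evidence).
We now have both O(waive_evidence) and O(~waive_evidence) — waive_evidence is simultaneously obligatory and forbidden, violating the D-axiom.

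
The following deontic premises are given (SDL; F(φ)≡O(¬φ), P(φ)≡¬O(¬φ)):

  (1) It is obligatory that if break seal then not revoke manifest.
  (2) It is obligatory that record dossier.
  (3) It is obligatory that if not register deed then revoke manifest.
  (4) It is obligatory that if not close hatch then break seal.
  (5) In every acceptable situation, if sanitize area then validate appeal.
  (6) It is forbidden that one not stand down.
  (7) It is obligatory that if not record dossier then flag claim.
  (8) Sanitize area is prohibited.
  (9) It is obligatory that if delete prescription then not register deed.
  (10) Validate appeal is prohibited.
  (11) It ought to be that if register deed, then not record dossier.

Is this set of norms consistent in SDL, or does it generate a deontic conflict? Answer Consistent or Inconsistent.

Consistent

Premise 5 is O(sanitize_area → validate_appeal), but O(sanitize_area) is not derivable from the premises, so it does not yield O(validate_appeal).
So O(validate_appeal) is not derivable, and the apparent clash with O(¬validate_appeal) does not arise.
A world satisfying every obligation exists (e.g. break_seal=false, close_hatch=true, delete_prescription=false, flag_claim=false, record_dossier=true, register_deed=false, revoke_manifest=true, sanitize_area=false, stand_down=true, validate_appeal=false); no atom is both obligatory and forbidden, so the set is consistent.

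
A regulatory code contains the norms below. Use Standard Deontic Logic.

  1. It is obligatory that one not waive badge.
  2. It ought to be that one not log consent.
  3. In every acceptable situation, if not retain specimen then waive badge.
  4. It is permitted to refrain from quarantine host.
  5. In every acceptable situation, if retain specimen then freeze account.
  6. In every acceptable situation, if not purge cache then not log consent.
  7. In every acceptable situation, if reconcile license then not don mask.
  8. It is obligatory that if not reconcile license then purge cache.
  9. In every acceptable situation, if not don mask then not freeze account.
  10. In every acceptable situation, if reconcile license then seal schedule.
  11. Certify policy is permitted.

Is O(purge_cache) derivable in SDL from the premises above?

Yes

From premise 1 we have O(¬waive_badge).
Premise 3, O(¬retain_specimen → waive_badge), contraposes to O(¬waive_badge → retain_specimen); with O(¬waive_badge) we get O(retain_specimen).
Premise 5 is O(retain_specimen → freeze_account); since O(retain_specimen), deontic closure gives O(freeze_account).
Premise 9 is O(¬don_mask → ¬freeze_account); contrapositively O(freeze_account → don_mask). Since O(freeze_account) holds, K gives O(don_mask).
Premise 7, O(reconcile_license → ¬don_mask), contraposes to O(don_mask → ¬reconcile_license); with O(don_mask) we get O(¬reconcile_license).
From O(¬reconcile_license) and premise 8, O(¬reconcile_license → purge_cache), we obtain O(purge_cache).
Premises 2, 4, 6, 10, 11 do not contribute to this derivation.
So O(purge_cache) follows.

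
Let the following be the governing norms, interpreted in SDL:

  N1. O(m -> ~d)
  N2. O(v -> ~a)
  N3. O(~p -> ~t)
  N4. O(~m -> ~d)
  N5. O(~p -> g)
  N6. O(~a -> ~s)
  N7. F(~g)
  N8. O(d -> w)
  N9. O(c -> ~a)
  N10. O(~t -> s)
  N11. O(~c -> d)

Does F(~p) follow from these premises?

Yes

Premises 1 and 4 are O(m -> ~d) and O(~m -> ~d); every ideal world satisfies m or ~m, so in either case ~d holds — hence O(~d).
Premise 11 is O(~c -> d); contrapositively O(~d -> c). Since O(~d) holds, K gives O(c).
Premise 9 is O(c -> ~a); since O(c), deontic closure gives O(~a).
Premise 6 is O(~a -> ~s); since O(~a), deontic closure gives O(~s).
Premise 10 is O(~t -> s); contrapositively O(~s -> t). Since O(~s) holds, K gives O(t).
The contrapositive of premise 3 (O(~p -> ~t)) is O(t -> p), and O(t) is already established, so O(p).
Premises 2, 5, 7, 8 do not contribute to this derivation.
So O(p) holds, i.e. F(~p). The claim follows.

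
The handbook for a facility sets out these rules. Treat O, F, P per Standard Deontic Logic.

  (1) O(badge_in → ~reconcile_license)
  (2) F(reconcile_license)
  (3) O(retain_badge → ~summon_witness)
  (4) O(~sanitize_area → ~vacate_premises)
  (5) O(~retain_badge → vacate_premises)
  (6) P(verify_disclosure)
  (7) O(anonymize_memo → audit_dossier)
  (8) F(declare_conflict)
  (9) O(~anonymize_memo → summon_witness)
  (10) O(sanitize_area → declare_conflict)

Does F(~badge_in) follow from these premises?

No

Premise 1 is O(badge_in → ~reconcile_license); even if O(~reconcile_license) held, inferring O(badge_in) would be affirming the consequent — invalid.
No other premise forces O(badge_in). An ideal world satisfying every premise can still have ~badge_in true, so F(~badge_in) is not derivable.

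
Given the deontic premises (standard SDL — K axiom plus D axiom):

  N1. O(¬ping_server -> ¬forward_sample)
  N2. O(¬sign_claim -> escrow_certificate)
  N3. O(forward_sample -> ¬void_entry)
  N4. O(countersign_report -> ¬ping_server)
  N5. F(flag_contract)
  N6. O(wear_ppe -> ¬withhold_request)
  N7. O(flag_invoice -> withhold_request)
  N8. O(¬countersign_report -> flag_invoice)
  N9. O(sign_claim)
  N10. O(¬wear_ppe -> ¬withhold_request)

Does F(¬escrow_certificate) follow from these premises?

No

Premise 2 is O(¬sign_claim -> escrow_certificate), but O(¬sign_claim) is not derivable from the premises, so it does not yield O(escrow_certificate).
No other premise forces O(escrow_certificate). An ideal world satisfying every premise can still have ¬escrow_certificate true, so F(¬escrow_certificate) is not derivable.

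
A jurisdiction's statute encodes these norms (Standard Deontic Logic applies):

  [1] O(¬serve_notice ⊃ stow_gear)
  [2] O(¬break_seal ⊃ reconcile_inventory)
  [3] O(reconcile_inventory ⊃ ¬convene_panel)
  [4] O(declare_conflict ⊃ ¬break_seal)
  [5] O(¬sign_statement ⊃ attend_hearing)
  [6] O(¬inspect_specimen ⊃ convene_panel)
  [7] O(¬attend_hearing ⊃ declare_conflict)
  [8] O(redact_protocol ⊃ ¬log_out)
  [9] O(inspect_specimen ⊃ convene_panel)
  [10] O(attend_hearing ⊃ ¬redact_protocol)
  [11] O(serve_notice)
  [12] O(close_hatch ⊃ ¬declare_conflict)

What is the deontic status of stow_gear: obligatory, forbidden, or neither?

Premise 1 is O(¬serve_notice ⊃ stow_gear), but O(¬serve_notice) is not derivable from the premises, so it does not yield O(stow_gear).
No premise or chain of K-axiom applications forces O(stow_gear), and none forces O(¬stow_gear). So stow_gear is neither obligatory nor forbidden under these norms.

Neither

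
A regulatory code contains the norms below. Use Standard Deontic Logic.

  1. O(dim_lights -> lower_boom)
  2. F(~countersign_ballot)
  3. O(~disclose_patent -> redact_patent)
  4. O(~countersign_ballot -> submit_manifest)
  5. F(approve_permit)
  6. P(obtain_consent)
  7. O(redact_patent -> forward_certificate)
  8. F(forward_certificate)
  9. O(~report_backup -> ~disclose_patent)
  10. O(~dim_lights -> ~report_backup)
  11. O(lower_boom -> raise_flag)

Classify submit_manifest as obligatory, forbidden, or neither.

Neither

Premise 4 is O(~countersign_ballot -> submit_manifest), but O(~countersign_ballot) is not derivable from the premises, so it does not yield O(submit_manifest).
No premise or chain of K-axiom applications forces O(submit_manifest), and none forces O(~submit_manifest). So submit_manifest is neither obligatory nor forbidden under these norms.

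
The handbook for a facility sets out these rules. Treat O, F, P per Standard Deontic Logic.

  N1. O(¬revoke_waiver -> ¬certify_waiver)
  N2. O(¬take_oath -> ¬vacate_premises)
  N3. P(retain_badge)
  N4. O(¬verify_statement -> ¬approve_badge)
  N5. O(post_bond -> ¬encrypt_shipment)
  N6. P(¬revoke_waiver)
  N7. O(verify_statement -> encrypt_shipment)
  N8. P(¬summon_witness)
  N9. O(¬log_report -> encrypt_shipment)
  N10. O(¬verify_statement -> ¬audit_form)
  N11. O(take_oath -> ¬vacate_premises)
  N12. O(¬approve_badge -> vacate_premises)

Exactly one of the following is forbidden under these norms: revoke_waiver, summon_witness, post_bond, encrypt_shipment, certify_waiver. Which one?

By case analysis on take_oath: premise 11 gives O(take_oath -> ¬vacate_premises) and premise 2 gives O(¬take_oath -> ¬vacate_premises), so O(¬vacate_premises) either way.
The contrapositive of premise 12 (O(¬approve_badge -> vacate_premises)) is O(¬vacate_premises -> approve_badge), and O(¬vacate_premises) is already established, so O(approve_badge).
Premise 4 is O(¬verify_statement -> ¬approve_badge); contrapositively O(approve_badge -> verify_statement). Since O(approve_badge) holds, K gives O(verify_statement).
From O(verify_statement) and premise 7, O(verify_statement -> encrypt_shipment), we obtain O(encrypt_shipment).
Premise 5 is O(post_bond -> ¬encrypt_shipment); contrapositively O(encrypt_shipment -> ¬post_bond). Since O(encrypt_shipment) holds, K gives O(¬post_bond).
So O(¬post_bond) holds, i.e. post_bond is forbidden. None of the other listed options is forbidden under the premises.

post_bond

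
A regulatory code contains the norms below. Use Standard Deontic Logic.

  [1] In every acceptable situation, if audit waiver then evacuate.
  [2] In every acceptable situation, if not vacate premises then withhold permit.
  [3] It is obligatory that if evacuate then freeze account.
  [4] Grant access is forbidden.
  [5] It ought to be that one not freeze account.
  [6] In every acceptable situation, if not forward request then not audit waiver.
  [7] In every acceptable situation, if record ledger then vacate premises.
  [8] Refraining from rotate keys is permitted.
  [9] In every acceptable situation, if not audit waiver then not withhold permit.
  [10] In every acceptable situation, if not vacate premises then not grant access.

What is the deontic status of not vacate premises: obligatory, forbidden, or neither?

Premise 5 states O(¬freeze_account) outright.
Premise 3, O(evacuate → freeze_account), contraposes to O(¬freeze_account → ¬evacuate); with O(¬freeze_account) we get O(¬evacuate).
Premise 1, O(audit_waiver → evacuate), contraposes to O(¬evacuate → ¬audit_waiver); with O(¬evacuate) we get O(¬audit_waiver).
Applying K to premise 9 (O(¬audit_waiver → ¬withhold_permit)) and O(¬audit_waiver) yields O(¬withhold_permit).
Premise 2, O(¬vacate_premises → withhold_permit), contraposes to O(¬withhold_permit → vacate_premises); with O(¬withhold_permit) we get O(vacate_premises).
Premises 4, 6, 7, 8, 10 do not contribute to this derivation.
Thus O(vacate_premises), which is F(¬vacate_premises): ¬vacate_premises is forbidden.

Forbidden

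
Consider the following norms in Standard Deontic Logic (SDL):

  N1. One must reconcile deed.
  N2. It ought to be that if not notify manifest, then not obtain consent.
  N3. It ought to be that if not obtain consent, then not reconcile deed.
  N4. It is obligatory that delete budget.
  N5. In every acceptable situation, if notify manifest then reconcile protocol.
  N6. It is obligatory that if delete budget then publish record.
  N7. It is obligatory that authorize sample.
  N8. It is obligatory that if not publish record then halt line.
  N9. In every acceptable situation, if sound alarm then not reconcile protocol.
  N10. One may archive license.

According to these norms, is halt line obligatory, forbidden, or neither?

Neither

Premise 8 is O(¬publish_record → halt_line), but O(¬publish_record) is not derivable from the premises, so it does not yield O(halt_line).
No premise or chain of K-axiom applications forces O(halt_line), and none forces O(¬halt_line). So halt_line is neither obligatory nor forbidden under these norms.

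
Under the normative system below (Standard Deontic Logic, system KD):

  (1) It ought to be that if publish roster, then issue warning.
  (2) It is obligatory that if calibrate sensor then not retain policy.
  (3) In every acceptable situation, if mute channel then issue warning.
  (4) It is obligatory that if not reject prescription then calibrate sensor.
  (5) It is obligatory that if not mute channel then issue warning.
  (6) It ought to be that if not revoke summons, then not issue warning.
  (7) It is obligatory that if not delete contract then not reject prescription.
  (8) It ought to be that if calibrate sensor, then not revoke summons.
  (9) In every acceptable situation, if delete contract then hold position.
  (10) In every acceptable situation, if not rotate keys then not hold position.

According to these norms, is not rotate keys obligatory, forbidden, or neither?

Forbidden

Premises 3 and 5 are O(mute_channel → issue_warning) and O(¬mute_channel → issue_warning); every ideal world satisfies mute_channel or ¬mute_channel, so in either case issue_warning holds — hence O(issue_warning).
The contrapositive of premise 6 (O(¬revoke_summons → ¬issue_warning)) is O(issue_warning → revoke_summons), and O(issue_warning) is already established, so O(revoke_summons).
Premise 8 is O(calibrate_sensor → ¬revoke_summons); contrapositively O(revoke_summons → ¬calibrate_sensor). Since O(revoke_summons) holds, K gives O(¬calibrate_sensor).
The contrapositive of premise 4 (O(¬reject_prescription → calibrate_sensor)) is O(¬calibrate_sensor → reject_prescription), and O(¬calibrate_sensor) is already established, so O(reject_prescription).
The contrapositive of premise 7 (O(¬delete_contract → ¬reject_prescription)) is O(reject_prescription → delete_contract), and O(reject_prescription) is already established, so O(delete_contract).
From O(delete_contract) and premise 9, O(delete_contract → hold_position), we obtain O(hold_position).
Premise 10 is O(¬rotate_keys → ¬hold_position); contrapositively O(hold_position → rotate_keys). Since O(hold_position) holds, K gives O(rotate_keys).
Premises 1, 2 do not contribute to this derivation.
Thus O(rotate_keys), which is F(¬rotate_keys): ¬rotate_keys is forbidden.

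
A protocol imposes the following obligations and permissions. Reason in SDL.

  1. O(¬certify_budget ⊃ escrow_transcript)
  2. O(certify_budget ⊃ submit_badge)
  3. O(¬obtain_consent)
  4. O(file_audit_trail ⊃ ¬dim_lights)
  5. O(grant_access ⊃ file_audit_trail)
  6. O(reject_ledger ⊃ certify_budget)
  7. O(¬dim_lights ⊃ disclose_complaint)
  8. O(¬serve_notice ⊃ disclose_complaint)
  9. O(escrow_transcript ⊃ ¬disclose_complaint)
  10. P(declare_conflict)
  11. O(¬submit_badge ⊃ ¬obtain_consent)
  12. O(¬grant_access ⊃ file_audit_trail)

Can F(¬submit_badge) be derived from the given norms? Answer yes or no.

Premises 5 and 12 cover both cases: O(grant_access ⊃ file_audit_trail) and O(¬grant_access ⊃ file_audit_trail). Since grant_access ∨ ¬grant_access is a tautology, O(file_audit_trail) follows.
Premise 4 is O(file_audit_trail ⊃ ¬dim_lights); since O(file_audit_trail), deontic closure gives O(¬dim_lights).
Applying K to premise 7 (O(¬dim_lights ⊃ disclose_complaint)) and O(¬dim_lights) yields O(disclose_complaint).
Premise 9, O(escrow_transcript ⊃ ¬disclose_complaint), contraposes to O(disclose_complaint ⊃ ¬escrow_transcript); with O(disclose_complaint) we get O(¬escrow_transcript).
Premise 1 is O(¬certify_budget ⊃ escrow_transcript); contrapositively O(¬escrow_transcript ⊃ certify_budget). Since O(¬escrow_transcript) holds, K gives O(certify_budget).
With premise 2, O(certify_budget ⊃ submit_badge), the K-axiom yields O(submit_badge).
Premises 3, 6, 8, 10, 11 do not contribute to this derivation.
So O(submit_badge) holds, i.e. F(¬submit_badge). The claim follows.

Yes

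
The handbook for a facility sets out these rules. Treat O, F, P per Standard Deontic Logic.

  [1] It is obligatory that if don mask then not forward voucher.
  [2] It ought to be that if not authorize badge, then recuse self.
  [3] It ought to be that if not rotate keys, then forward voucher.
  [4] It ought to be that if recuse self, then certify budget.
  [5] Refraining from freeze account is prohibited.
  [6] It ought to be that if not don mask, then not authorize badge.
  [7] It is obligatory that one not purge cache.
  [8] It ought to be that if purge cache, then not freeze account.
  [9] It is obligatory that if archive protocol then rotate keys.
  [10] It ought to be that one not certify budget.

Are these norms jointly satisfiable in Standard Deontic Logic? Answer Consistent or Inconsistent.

Premise 8 is O(purge_cache → ¬freeze_account), but O(purge_cache) is not derivable from the premises, so it does not yield O(¬freeze_account).
So O(¬freeze_account) is not derivable, and the apparent clash with O(freeze_account) does not arise.
A world satisfying every obligation exists (e.g. archive_protocol=false, authorize_badge=true, certify_budget=false, don_mask=true, forward_voucher=false, freeze_account=true, purge_cache=false, recuse_self=false, rotate_keys=true); no atom is both obligatory and forbidden, so the set is consistent.

Consistent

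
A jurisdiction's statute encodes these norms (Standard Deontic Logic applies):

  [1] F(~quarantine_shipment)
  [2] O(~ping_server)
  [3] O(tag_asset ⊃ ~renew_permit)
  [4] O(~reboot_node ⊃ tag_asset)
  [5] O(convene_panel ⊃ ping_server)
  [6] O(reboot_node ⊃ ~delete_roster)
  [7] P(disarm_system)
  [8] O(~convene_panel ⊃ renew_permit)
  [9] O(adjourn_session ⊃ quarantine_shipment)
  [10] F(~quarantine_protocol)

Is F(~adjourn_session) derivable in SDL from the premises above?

Premise 9 is O(adjourn_session ⊃ quarantine_shipment); even if O(quarantine_shipment) held, inferring O(adjourn_session) would be affirming the consequent — invalid.
No other premise forces O(adjourn_session). An ideal world satisfying every premise can still have ~adjourn_session true, so F(~adjourn_session) is not derivable.

No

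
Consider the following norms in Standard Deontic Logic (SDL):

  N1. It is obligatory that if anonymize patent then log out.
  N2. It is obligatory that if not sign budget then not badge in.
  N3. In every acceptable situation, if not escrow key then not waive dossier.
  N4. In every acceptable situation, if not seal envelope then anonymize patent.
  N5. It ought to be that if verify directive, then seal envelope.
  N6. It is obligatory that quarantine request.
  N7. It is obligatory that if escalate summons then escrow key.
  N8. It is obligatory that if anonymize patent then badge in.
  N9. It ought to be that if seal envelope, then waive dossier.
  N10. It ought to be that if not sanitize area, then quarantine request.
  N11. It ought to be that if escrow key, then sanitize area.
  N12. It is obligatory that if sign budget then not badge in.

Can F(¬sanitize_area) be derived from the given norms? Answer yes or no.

Premises 12 and 2 cover both cases: O(sign_budget → ¬badge_in) and O(¬sign_budget → ¬badge_in). Since sign_budget ∨ ¬sign_budget is a tautology, O(¬badge_in) follows.
Premise 8, O(anonymize_patent → badge_in), contraposes to O(¬badge_in → ¬anonymize_patent); with O(¬badge_in) we get O(¬anonymize_patent).
Premise 4 is O(¬seal_envelope → anonymize_patent); contrapositively O(¬anonymize_patent → seal_envelope). Since O(¬anonymize_patent) holds, K gives O(seal_envelope).
Applying K to premise 9 (O(seal_envelope → waive_dossier)) and O(seal_envelope) yields O(waive_dossier).
Premise 3, O(¬escrow_key → ¬waive_dossier), contraposes to O(waive_dossier → escrow_key); with O(waive_dossier) we get O(escrow_key).
Premise 11 is O(escrow_key → sanitize_area); since O(escrow_key), deontic closure gives O(sanitize_area).
Premises 1, 5, 6, 7, 10 do not contribute to this derivation.
So O(sanitize_area) holds, i.e. F(¬sanitize_area). The claim follows.

Yes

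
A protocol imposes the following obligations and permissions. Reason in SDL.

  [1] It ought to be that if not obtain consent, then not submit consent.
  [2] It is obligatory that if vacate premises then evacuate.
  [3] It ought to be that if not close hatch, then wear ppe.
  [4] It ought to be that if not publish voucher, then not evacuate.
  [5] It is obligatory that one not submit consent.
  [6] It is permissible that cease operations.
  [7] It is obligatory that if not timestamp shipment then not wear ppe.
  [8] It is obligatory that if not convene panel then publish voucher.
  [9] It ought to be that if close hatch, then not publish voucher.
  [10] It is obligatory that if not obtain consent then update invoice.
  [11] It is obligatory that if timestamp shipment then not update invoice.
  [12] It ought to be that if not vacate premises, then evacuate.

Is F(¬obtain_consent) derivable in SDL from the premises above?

By case analysis on vacate_premises: premise 2 gives O(vacate_premises → evacuate) and premise 12 gives O(¬vacate_premises → evacuate), so O(evacuate) either way.
Premise 4, O(¬publish_voucher → ¬evacuate), contraposes to O(evacuate → publish_voucher); with O(evacuate) we get O(publish_voucher).
Premise 9, O(close_hatch → ¬publish_voucher), contraposes to O(publish_voucher → ¬close_hatch); with O(publish_voucher) we get O(¬close_hatch).
From O(¬close_hatch) and premise 3, O(¬close_hatch → wear_ppe), we obtain O(wear_ppe).
Premise 7 is O(¬timestamp_shipment → ¬wear_ppe); contrapositively O(wear_ppe → timestamp_shipment). Since O(wear_ppe) holds, K gives O(timestamp_shipment).
With premise 11, O(timestamp_shipment → ¬update_invoice), the K-axiom yields O(¬update_invoice).
The contrapositive of premise 10 (O(¬obtain_consent → update_invoice)) is O(¬update_invoice → obtain_consent), and O(¬update_invoice) is already established, so O(obtain_consent).
Premises 1, 5, 6, 8 do not contribute to this derivation.
So O(obtain_consent) holds, i.e. F(¬obtain_consent). The claim follows.

Yes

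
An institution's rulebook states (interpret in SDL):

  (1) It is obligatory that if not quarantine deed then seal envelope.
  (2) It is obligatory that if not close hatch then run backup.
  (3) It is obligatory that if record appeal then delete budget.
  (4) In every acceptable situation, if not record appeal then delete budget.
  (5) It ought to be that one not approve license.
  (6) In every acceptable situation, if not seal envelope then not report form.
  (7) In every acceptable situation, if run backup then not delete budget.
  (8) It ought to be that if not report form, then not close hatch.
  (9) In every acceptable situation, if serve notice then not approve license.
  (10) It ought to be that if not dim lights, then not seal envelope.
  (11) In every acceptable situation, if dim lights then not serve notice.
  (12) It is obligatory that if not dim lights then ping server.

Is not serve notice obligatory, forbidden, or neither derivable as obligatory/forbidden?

By case analysis on record_appeal: premise 3 gives O(record_appeal → delete_budget) and premise 4 gives O(¬record_appeal → delete_budget), so O(delete_budget) either way.
Premise 7, O(run_backup → ¬delete_budget), contraposes to O(delete_budget → ¬run_backup); with O(delete_budget) we get O(¬run_backup).
The contrapositive of premise 2 (O(¬close_hatch → run_backup)) is O(¬run_backup → close_hatch), and O(¬run_backup) is already established, so O(close_hatch).
The contrapositive of premise 8 (O(¬report_form → ¬close_hatch)) is O(close_hatch → report_form), and O(close_hatch) is already established, so O(report_form).
Premise 6 is O(¬seal_envelope → ¬report_form); contrapositively O(report_form → seal_envelope). Since O(report_form) holds, K gives O(seal_envelope).
Premise 10 is O(¬dim_lights → ¬seal_envelope); contrapositively O(seal_envelope → dim_lights). Since O(seal_envelope) holds, K gives O(dim_lights).
From O(dim_lights) and premise 11, O(dim_lights → ¬serve_notice), we obtain O(¬serve_notice).
Premises 1, 5, 9, 12 do not contribute to this derivation.
Hence ¬serve_notice is obligatory.

Obligatory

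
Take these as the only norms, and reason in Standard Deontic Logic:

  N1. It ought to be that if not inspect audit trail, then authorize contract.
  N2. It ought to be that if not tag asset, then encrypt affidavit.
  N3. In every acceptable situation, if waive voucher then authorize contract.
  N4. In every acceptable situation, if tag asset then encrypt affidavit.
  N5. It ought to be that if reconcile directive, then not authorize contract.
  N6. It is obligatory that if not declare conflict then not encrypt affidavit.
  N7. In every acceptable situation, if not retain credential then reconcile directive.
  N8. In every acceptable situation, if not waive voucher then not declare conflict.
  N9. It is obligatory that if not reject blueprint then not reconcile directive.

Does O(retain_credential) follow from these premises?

Yes

Premises 2 and 4 are O(¬tag_asset → encrypt_affidavit) and O(tag_asset → encrypt_affidavit); every ideal world satisfies ¬tag_asset or tag_asset, so in either case encrypt_affidavit holds — hence O(encrypt_affidavit).
The contrapositive of premise 6 (O(¬declare_conflict → ¬encrypt_affidavit)) is O(encrypt_affidavit → declare_conflict), and O(encrypt_affidavit) is already established, so O(declare_conflict).
Premise 8 is O(¬waive_voucher → ¬declare_conflict); contrapositively O(declare_conflict → waive_voucher). Since O(declare_conflict) holds, K gives O(waive_voucher).
With premise 3, O(waive_voucher → authorize_contract), the K-axiom yields O(authorize_contract).
Premise 5, O(reconcile_directive → ¬authorize_contract), contraposes to O(authorize_contract → ¬reconcile_directive); with O(authorize_contract) we get O(¬reconcile_directive).
Premise 7, O(¬retain_credential → reconcile_directive), contraposes to O(¬reconcile_directive → retain_credential); with O(¬reconcile_directive) we get O(retain_credential).
Premises 1, 9 do not contribute to this derivation.
So O(retain_credential) follows.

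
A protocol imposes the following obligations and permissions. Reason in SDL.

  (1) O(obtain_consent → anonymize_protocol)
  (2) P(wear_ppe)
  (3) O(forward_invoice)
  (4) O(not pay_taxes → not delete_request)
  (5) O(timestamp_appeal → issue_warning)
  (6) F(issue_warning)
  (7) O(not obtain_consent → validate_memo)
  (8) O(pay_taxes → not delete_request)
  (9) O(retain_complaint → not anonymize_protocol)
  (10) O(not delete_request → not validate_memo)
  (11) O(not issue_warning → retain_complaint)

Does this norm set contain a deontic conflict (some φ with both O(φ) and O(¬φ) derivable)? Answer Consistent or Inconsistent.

Inconsistent

By case analysis on not pay_taxes: premise 4 gives O(not pay_taxes → not delete_request) and premise 8 gives O(pay_taxes → not delete_request), so O(not delete_request) either way.
Premise 10 is O(not delete_request → not validate_memo); since O(not delete_request), deontic closure gives O(not validate_memo).
Premise 7, O(not obtain_consent → validate_memo), contraposes to O(not validate_memo → obtain_consent); with O(not validate_memo) we get O(obtain_consent).
Applying K to premise 1 (O(obtain_consent → anonymize_protocol)) and O(obtain_consent) yields O(anonymize_protocol).
The contrapositive of premise 9 (O(retain_complaint → not anonymize_protocol)) is O(anonymize_protocol → not retain_complaint), and O(anonymize_protocol) is already established, so O(not retain_complaint).
Premise 11 is O(not issue_warning → retain_complaint); contrapositively O(not retain_complaint → issue_warning). Since O(not retain_complaint) holds, K gives O(issue_warning).
However, F(issue_warning) at premise 6 amounts to O(not issue_warning).
We now have both O(issue_warning) and O(not issue_warning) — issue_warning is simultaneously obligatory and forbidden, violating the D-axiom.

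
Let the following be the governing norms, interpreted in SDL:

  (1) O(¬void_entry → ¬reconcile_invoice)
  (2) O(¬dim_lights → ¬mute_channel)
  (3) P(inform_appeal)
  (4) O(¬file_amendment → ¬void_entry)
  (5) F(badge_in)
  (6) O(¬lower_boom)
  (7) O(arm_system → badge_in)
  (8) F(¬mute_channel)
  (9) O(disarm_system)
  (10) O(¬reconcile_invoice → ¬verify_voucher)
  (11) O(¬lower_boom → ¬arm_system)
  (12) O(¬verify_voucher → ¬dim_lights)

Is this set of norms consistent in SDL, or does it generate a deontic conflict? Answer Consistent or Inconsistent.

Premise 7 is O(arm_system → badge_in), but O(arm_system) is not derivable from the premises, so it does not yield O(badge_in).
So O(badge_in) is not derivable, and the apparent clash with O(¬badge_in) does not arise.
A world satisfying every obligation exists (e.g. arm_system=false, badge_in=false, dim_lights=true, disarm_system=true, file_amendment=true, inform_appeal=false, lower_boom=false, mute_channel=true, reconcile_invoice=true, verify_voucher=true, void_entry=true); no atom is both obligatory and forbidden, so the set is consistent.

Consistent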